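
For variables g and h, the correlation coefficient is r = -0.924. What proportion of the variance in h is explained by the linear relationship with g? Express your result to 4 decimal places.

r² = (-0.924)² = 0.8538

0.8538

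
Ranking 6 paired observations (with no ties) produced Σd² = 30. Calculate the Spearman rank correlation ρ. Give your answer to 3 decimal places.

0.143

ρ = 1 − 6Σd² / [n(n²−1)] = 1 − 6×30 / (6×35)
  = 1 − 180/210 = 1 − 0.8571 ≈ 0.143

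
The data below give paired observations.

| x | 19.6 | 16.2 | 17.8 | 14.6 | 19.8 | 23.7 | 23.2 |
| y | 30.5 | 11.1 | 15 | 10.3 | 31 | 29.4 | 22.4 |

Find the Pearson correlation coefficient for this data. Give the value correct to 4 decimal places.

0.7487

n = 7, Σx = 134.9, Σy = 149.7, Σx² = 2668.57, Σy² = 3711.67, Σxy = 3025.26
nΣxy − ΣxΣy = 21176.82 − 20194.53 = 982.29
nΣx² − (Σx)² = 18679.99 − 18198.01 = 481.98; nΣy² − (Σy)² = 25981.69 − 22410.09 = 3571.6
r = 982.29 / √(481.98 × 3571.6) = 982.29 / 1312.0365 ≈ 0.7487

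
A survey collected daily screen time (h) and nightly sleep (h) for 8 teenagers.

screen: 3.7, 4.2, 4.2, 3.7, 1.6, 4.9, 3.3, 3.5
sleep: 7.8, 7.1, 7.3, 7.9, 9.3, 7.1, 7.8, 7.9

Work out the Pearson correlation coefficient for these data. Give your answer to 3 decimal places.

n = 8, Σx = 29.1, Σy = 62.2, Σx² = 112.37, Σy² = 487.1, Σxy = 221.63
nΣxy − ΣxΣy = 1773.04 − 1810.02 = -36.98
nΣx² − (Σx)² = 898.96 − 846.81 = 52.15; nΣy² − (Σy)² = 3896.8 − 3868.84 = 27.96
r = -36.98 / √(52.15 × 27.96) = -36.98 / 38.1853 ≈ -0.968

-0.968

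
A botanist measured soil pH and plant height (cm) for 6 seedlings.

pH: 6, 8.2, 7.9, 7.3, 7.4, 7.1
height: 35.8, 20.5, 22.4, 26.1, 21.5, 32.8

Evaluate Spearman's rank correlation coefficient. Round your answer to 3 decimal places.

Rank pH: 1, 6, 5, 3, 4, 2
Rank height: 6, 1, 3, 4, 2, 5
d = rank(pH) − rank(height): -5, 5, 2, -1, 2, -3; Σd² = 68
ρ = 1 − 6Σd² / [n(n²−1)] = 1 − 6×68 / (6×35) = 1 − 408/210 ≈ -0.943

-0.943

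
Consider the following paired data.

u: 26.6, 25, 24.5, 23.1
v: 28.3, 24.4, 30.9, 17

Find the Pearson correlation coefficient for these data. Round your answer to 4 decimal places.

n = 4, Σu = 99.2, Σv = 100.6, Σu² = 2466.42, Σv² = 2640.06, Σuv = 2512.53
nΣuv − ΣuΣv = 10050.12 − 9979.52 = 70.6
nΣu² − (Σu)² = 9865.68 − 9840.64 = 25.04; nΣv² − (Σv)² = 10560.24 − 10120.36 = 439.88
r = 70.6 / √(25.04 × 439.88) = 70.6 / 104.9504 ≈ 0.6727

0.6727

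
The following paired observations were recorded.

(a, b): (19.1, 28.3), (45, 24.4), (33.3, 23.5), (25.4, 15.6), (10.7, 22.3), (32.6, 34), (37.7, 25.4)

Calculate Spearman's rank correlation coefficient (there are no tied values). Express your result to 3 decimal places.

Rank a: 2, 7, 5, 3, 1, 4, 6
Rank b: 6, 4, 3, 1, 2, 7, 5
d = rank(a) − rank(b): -4, 3, 2, 2, -1, -3, 1; Σd² = 44
ρ = 1 − 6Σd² / [n(n²−1)] = 1 − 6×44 / (7×48) = 1 − 264/336 ≈ 0.214

0.214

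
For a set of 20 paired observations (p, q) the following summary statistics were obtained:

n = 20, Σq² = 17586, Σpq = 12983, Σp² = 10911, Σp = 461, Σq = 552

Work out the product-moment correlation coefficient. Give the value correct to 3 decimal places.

0.317

r = (nΣpq − ΣpΣq) / √[(nΣp² − (Σp)²)(nΣq² − (Σq)²)]
Numerator: 20×12983 − 461×552 = 5188
Denominator: √[(218220 − 212521)(351720 − 304704)] = √[5699 × 47016] = 16369.0007
r = 5188 / 16369.0007 ≈ 0.317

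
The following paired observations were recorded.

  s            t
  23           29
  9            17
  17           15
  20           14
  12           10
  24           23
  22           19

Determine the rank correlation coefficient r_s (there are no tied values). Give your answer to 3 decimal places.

0.714

Rank s: 6, 1, 3, 4, 2, 7, 5
Rank t: 7, 4, 3, 2, 1, 6, 5
d = rank(s) − rank(t): -1, -3, 0, 2, 1, 1, 0; Σd² = 16
ρ = 1 − 6Σd² / [n(n²−1)] = 1 − 6×16 / (7×48) = 1 − 96/336 ≈ 0.714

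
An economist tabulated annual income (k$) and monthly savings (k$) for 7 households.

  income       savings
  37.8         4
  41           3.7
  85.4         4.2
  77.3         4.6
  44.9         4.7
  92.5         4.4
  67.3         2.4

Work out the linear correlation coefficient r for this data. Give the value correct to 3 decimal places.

n = 7, Σx = 446.2, Σy = 28, Σx² = 31479.84, Σy² = 115.7, Σxy = 1796.71
nΣxy − ΣxΣy = 12576.97 − 12493.6 = 83.37
nΣx² − (Σx)² = 220358.88 − 199094.44 = 21264.44; nΣy² − (Σy)² = 809.9 − 784 = 25.9
r = 83.37 / √(21264.44 × 25.9) = 83.37 / 742.1246 ≈ 0.112

0.112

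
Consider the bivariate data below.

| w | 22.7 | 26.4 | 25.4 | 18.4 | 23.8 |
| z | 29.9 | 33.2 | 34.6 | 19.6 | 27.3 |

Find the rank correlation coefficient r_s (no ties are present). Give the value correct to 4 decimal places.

Rank w: 2, 5, 4, 1, 3
Rank z: 3, 4, 5, 1, 2
d = rank(w) − rank(z): -1, 1, -1, 0, 1; Σd² = 4
ρ = 1 − 6Σd² / [n(n²−1)] = 1 − 6×4 / (5×24) = 1 − 24/120 ≈ 0.8000

0.8000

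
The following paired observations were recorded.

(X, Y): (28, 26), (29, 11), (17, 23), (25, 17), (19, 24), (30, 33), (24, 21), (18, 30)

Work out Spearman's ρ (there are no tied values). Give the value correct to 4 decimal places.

Rank X: 6, 7, 1, 5, 3, 8, 4, 2
Rank Y: 6, 1, 4, 2, 5, 8, 3, 7
d = rank(X) − rank(Y): 0, 6, -3, 3, -2, 0, 1, -5; Σd² = 84
ρ = 1 − 6Σd² / [n(n²−1)] = 1 − 6×84 / (8×63) = 1 − 504/504 ≈ 0.0000

0.0000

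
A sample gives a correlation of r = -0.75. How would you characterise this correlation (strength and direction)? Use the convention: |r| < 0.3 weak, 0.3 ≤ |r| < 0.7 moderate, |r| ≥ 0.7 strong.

r = -0.75 < 0 so the relationship is negative.
|r| = 0.75, which falls in the strong range.

strong negative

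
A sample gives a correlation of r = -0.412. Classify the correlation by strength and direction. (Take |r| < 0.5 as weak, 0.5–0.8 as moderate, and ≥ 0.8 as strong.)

r = -0.412 < 0 so the relationship is negative.
|r| = 0.412, which falls in the weak range.

weak negative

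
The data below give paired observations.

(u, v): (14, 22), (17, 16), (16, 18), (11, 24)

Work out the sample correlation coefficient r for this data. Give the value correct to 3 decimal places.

n = 4, Σu = 58, Σv = 80, Σu² = 862, Σv² = 1640, Σuv = 1132
nΣuv − ΣuΣv = 4528 − 4640 = -112
nΣu² − (Σu)² = 3448 − 3364 = 84; nΣv² − (Σv)² = 6560 − 6400 = 160
r = -112 / √(84 × 160) = -112 / 115.9310 ≈ -0.966

-0.966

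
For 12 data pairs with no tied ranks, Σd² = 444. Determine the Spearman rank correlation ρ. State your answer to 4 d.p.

-0.5524

ρ = 1 − 6Σd² / [n(n²−1)] = 1 − 6×444 / (12×143)
  = 1 − 2664/1716 = 1 − 1.55245 ≈ -0.5524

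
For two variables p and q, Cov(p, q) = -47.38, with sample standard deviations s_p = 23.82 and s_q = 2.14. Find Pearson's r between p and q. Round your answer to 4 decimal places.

-0.9295

r = Cov(p,q) / (s_p · s_q) = -47.38 / (23.82 × 2.14)
  = -47.38 / 50.9748 ≈ -0.9295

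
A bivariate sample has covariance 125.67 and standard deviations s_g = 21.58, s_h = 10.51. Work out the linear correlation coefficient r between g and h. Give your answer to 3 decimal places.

0.554

r = Cov(g,h) / (s_g · s_h) = 125.67 / (21.58 × 10.51)
  = 125.67 / 226.8058 ≈ 0.554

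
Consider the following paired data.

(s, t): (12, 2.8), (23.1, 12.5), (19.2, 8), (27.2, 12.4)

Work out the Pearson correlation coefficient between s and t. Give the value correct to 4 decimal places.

n = 4, Σs = 81.5, Σt = 35.7, Σs² = 1786.09, Σt² = 381.85, Σst = 813.23
nΣst − ΣsΣt = 3252.92 − 2909.55 = 343.37
nΣs² − (Σs)² = 7144.36 − 6642.25 = 502.11; nΣt² − (Σt)² = 1527.4 − 1274.49 = 252.91
r = 343.37 / √(502.11 × 252.91) = 343.37 / 356.3547 ≈ 0.9636

0.9636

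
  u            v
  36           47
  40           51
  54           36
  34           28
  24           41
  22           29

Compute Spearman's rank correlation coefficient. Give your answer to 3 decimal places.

0.429

Rank u: 4, 5, 6, 3, 2, 1
Rank v: 5, 6, 3, 1, 4, 2
d = rank(u) − rank(v): -1, -1, 3, 2, -2, -1; Σd² = 20
ρ = 1 − 6Σd² / [n(n²−1)] = 1 − 6×20 / (6×35) = 1 − 120/210 ≈ 0.429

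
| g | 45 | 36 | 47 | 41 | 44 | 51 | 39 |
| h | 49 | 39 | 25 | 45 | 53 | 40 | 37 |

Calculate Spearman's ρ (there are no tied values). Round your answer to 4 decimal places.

Rank g: 5, 1, 6, 3, 4, 7, 2
Rank h: 6, 3, 1, 5, 7, 4, 2
d = rank(g) − rank(h): -1, -2, 5, -2, -3, 3, 0; Σd² = 52
ρ = 1 − 6Σd² / [n(n²−1)] = 1 − 6×52 / (7×48) = 1 − 312/336 ≈ 0.0714

0.0714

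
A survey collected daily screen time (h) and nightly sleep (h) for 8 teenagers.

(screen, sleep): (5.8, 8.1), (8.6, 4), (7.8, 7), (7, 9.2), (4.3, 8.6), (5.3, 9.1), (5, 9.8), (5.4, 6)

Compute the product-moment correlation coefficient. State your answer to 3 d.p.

-0.641

n = 8, Σx = 49.2, Σy = 61.8, Σx² = 318.18, Σy² = 504.06, Σxy = 366.99
nΣxy − ΣxΣy = 2935.92 − 3040.56 = -104.64
nΣx² − (Σx)² = 2545.44 − 2420.64 = 124.8; nΣy² − (Σy)² = 4032.48 − 3819.24 = 213.24
r = -104.64 / √(124.8 × 213.24) = -104.64 / 163.1329 ≈ -0.641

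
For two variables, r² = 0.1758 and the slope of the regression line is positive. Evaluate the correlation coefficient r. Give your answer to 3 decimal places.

0.419

|r| = √0.1758 = 0.419
The association is positive, so r = 0.419.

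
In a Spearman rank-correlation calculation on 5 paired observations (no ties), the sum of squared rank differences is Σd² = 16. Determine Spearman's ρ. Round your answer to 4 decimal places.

0.2000

ρ = 1 − 6Σd² / [n(n²−1)] = 1 − 6×16 / (5×24)
  = 1 − 96/120 = 1 − 0.80000 ≈ 0.2000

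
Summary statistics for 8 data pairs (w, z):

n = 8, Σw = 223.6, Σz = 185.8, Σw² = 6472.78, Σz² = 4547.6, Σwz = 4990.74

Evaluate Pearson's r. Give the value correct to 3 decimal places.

r = (nΣwz − ΣwΣz) / √[(nΣw² − (Σw)²)(nΣz² − (Σz)²)]
Numerator: 8×4990.74 − 223.6×185.8 = -1618.96
Denominator: √[(51782.24 − 49996.96)(36380.8 − 34521.64)] = √[1785.28 × 1859.16] = 1821.8455
r = -1618.96 / 1821.8455 ≈ -0.889

-0.889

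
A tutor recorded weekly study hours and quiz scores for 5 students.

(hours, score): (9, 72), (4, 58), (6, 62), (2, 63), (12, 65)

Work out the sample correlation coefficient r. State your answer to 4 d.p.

0.5620

n = 5, Σx = 33, Σy = 320, Σx² = 281, Σy² = 20586, Σxy = 2158
nΣxy − ΣxΣy = 10790 − 10560 = 230
nΣx² − (Σx)² = 1405 − 1089 = 316; nΣy² − (Σy)² = 102930 − 102400 = 530
r = 230 / √(316 × 530) = 230 / 409.2432 ≈ 0.5620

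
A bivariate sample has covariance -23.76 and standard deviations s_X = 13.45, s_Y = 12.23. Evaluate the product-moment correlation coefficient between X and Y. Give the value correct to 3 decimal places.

-0.144

r = Cov(X,Y) / (s_X · s_Y) = -23.76 / (13.45 × 12.23)
  = -23.76 / 164.4935 ≈ -0.144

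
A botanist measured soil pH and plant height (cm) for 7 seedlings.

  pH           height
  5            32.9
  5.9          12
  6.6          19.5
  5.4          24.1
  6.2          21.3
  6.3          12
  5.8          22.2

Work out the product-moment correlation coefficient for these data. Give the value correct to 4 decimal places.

n = 7, Σx = 41.2, Σy = 144, Σx² = 244.3, Σy² = 3278, Σxy = 830.56
nΣxy − ΣxΣy = 5813.92 − 5932.8 = -118.88
nΣx² − (Σx)² = 1710.1 − 1697.44 = 12.66; nΣy² − (Σy)² = 22946 − 20736 = 2210
r = -118.88 / √(12.66 × 2210) = -118.88 / 167.2680 ≈ -0.7107

-0.7107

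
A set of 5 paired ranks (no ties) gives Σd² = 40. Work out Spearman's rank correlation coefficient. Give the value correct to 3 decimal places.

-1.000

ρ = 1 − 6Σd² / [n(n²−1)] = 1 − 6×40 / (5×24)
  = 1 − 240/120 = 1 − 2.0000 ≈ -1.000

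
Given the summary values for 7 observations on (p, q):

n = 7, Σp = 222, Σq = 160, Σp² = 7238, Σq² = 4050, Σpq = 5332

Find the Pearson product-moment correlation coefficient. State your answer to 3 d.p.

r = (nΣpq − ΣpΣq) / √[(nΣp² − (Σp)²)(nΣq² − (Σq)²)]
Numerator: 7×5332 − 222×160 = 1804
Denominator: √[(50666 − 49284)(28350 − 25600)] = √[1382 × 2750] = 1949.4871
r = 1804 / 1949.4871 ≈ 0.925

0.925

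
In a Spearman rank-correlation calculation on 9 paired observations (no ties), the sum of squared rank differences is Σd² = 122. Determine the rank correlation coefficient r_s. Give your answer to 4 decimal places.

ρ = 1 − 6Σd² / [n(n²−1)] = 1 − 6×122 / (9×80)
  = 1 − 732/720 = 1 − 1.01667 ≈ -0.0167

-0.0167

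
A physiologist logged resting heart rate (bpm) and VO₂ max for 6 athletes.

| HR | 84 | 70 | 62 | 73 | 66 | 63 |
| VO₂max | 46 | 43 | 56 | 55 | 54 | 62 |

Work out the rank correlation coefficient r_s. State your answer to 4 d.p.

-0.6571

Rank HR: 6, 4, 1, 5, 3, 2
Rank VO₂max: 2, 1, 5, 4, 3, 6
d = rank(HR) − rank(VO₂max): 4, 3, -4, 1, 0, -4; Σd² = 58
ρ = 1 − 6Σd² / [n(n²−1)] = 1 − 6×58 / (6×35) = 1 − 348/210 ≈ -0.6571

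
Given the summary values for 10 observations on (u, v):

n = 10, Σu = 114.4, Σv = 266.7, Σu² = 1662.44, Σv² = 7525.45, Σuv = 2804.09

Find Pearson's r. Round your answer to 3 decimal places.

-0.646

r = (nΣuv − ΣuΣv) / √[(nΣu² − (Σu)²)(nΣv² − (Σv)²)]
Numerator: 10×2804.09 − 114.4×266.7 = -2469.58
Denominator: √[(16624.4 − 13087.36)(75254.5 − 71128.89)] = √[3537.04 × 4125.61] = 3820.0062
r = -2469.58 / 3820.0062 ≈ -0.646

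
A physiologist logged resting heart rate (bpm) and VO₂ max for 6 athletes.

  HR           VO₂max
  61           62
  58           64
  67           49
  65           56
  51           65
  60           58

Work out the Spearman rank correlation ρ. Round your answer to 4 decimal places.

-0.9429

Rank HR: 4, 2, 6, 5, 1, 3
Rank VO₂max: 4, 5, 1, 2, 6, 3
d = rank(HR) − rank(VO₂max): 0, -3, 5, 3, -5, 0; Σd² = 68
ρ = 1 − 6Σd² / [n(n²−1)] = 1 − 6×68 / (6×35) = 1 − 408/210 ≈ -0.9429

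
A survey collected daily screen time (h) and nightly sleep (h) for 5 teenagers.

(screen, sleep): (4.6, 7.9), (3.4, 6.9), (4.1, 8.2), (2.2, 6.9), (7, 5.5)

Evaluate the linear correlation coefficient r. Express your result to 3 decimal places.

-0.492

n = 5, Σx = 21.3, Σy = 35.4, Σx² = 103.37, Σy² = 255.12, Σxy = 147.1
nΣxy − ΣxΣy = 735.5 − 754.02 = -18.52
nΣx² − (Σx)² = 516.85 − 453.69 = 63.16; nΣy² − (Σy)² = 1275.6 − 1253.16 = 22.44
r = -18.52 / √(63.16 × 22.44) = -18.52 / 37.6472 ≈ -0.492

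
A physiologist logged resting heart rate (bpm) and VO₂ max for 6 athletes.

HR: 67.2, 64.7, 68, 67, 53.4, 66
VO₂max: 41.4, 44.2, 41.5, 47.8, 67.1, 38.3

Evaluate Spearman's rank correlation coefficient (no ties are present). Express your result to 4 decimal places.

Rank HR: 5, 2, 6, 4, 1, 3
Rank VO₂max: 2, 4, 3, 5, 6, 1
d = rank(HR) − rank(VO₂max): 3, -2, 3, -1, -5, 2; Σd² = 52
ρ = 1 − 6Σd² / [n(n²−1)] = 1 − 6×52 / (6×35) = 1 − 312/210 ≈ -0.4857

-0.4857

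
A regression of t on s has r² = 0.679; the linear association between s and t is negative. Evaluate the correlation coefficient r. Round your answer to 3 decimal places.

|r| = √0.679 = 0.824
The association is negative, so r = −0.824.

-0.824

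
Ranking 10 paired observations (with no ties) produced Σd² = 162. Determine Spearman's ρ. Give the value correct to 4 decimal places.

0.0182

ρ = 1 − 6Σd² / [n(n²−1)] = 1 − 6×162 / (10×99)
  = 1 − 972/990 = 1 − 0.98182 ≈ 0.0182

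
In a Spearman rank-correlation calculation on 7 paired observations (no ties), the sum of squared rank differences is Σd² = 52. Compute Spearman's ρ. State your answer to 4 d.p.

ρ = 1 − 6Σd² / [n(n²−1)] = 1 − 6×52 / (7×48)
  = 1 − 312/336 = 1 − 0.92857 ≈ 0.0714

0.0714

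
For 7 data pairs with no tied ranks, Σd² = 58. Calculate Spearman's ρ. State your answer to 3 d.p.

-0.036

ρ = 1 − 6Σd² / [n(n²−1)] = 1 − 6×58 / (7×48)
  = 1 − 348/336 = 1 − 1.0357 ≈ -0.036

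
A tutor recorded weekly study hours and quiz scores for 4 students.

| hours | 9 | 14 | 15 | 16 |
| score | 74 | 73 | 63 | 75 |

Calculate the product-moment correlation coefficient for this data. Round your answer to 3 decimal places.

-0.280

n = 4, Σx = 54, Σy = 285, Σx² = 758, Σy² = 20399, Σxy = 3833
nΣxy − ΣxΣy = 15332 − 15390 = -58
nΣx² − (Σx)² = 3032 − 2916 = 116; nΣy² − (Σy)² = 81596 − 81225 = 371
r = -58 / √(116 × 371) = -58 / 207.4512 ≈ -0.280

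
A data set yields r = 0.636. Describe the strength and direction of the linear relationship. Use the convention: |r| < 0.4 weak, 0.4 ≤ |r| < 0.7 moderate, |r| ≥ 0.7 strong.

moderate positive

r = 0.636 > 0 so the relationship is positive.
|r| = 0.636, which falls in the moderate range.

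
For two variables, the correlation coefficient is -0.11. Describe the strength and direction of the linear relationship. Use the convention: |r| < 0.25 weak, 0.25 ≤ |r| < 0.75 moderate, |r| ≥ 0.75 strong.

r = -0.11 < 0 so the relationship is negative.
|r| = 0.11, which falls in the weak range.

weak negative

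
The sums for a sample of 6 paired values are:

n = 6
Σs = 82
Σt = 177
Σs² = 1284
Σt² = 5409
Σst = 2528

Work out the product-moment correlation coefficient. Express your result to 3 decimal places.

r = (nΣst − ΣsΣt) / √[(nΣs² − (Σs)²)(nΣt² − (Σt)²)]
Numerator: 6×2528 − 82×177 = 654
Denominator: √[(7704 − 6724)(32454 − 31329)] = √[980 × 1125] = 1050.0000
r = 654 / 1050.0000 ≈ 0.623

0.623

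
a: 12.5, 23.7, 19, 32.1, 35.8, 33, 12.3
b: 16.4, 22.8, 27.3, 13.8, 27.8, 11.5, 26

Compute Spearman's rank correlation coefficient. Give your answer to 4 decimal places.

-0.0714

Rank a: 2, 4, 3, 5, 7, 6, 1
Rank b: 3, 4, 6, 2, 7, 1, 5
d = rank(a) − rank(b): -1, 0, -3, 3, 0, 5, -4; Σd² = 60
ρ = 1 − 6Σd² / [n(n²−1)] = 1 − 6×60 / (7×48) = 1 − 360/336 ≈ -0.0714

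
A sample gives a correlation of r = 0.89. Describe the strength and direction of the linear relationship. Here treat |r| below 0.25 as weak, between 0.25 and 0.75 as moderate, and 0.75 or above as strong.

r = 0.89 > 0 so the relationship is positive.
|r| = 0.89, which falls in the strong range.

strong positive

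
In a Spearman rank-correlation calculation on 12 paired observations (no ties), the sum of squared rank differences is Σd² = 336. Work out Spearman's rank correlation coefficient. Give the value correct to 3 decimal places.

ρ = 1 − 6Σd² / [n(n²−1)] = 1 − 6×336 / (12×143)
  = 1 − 2016/1716 = 1 − 1.1748 ≈ -0.175

-0.175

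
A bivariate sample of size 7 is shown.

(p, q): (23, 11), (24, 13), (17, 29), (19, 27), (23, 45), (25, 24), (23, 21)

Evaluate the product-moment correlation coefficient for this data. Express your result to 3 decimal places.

n = 7, Σp = 154, Σq = 170, Σp² = 3438, Σq² = 4902, Σpq = 3689
nΣpq − ΣpΣq = 25823 − 26180 = -357
nΣp² − (Σp)² = 24066 − 23716 = 350; nΣq² − (Σq)² = 34314 − 28900 = 5414
r = -357 / √(350 × 5414) = -357 / 1376.5537 ≈ -0.259

-0.259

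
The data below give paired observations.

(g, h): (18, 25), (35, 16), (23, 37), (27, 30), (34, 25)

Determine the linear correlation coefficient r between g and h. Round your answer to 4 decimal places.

n = 5, Σg = 137, Σh = 133, Σg² = 3963, Σh² = 3775, Σgh = 3521
nΣgh − ΣgΣh = 17605 − 18221 = -616
nΣg² − (Σg)² = 19815 − 18769 = 1046; nΣh² − (Σh)² = 18875 − 17689 = 1186
r = -616 / √(1046 × 1186) = -616 / 1113.8025 ≈ -0.5531

-0.5531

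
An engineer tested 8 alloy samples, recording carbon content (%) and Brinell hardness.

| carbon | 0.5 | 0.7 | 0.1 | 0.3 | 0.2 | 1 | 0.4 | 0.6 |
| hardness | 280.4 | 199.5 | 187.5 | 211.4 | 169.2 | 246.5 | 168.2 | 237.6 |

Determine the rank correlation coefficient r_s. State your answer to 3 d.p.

0.571

Rank carbon: 5, 7, 1, 3, 2, 8, 4, 6
Rank hardness: 8, 4, 3, 5, 2, 7, 1, 6
d = rank(carbon) − rank(hardness): -3, 3, -2, -2, 0, 1, 3, 0; Σd² = 36
ρ = 1 − 6Σd² / [n(n²−1)] = 1 − 6×36 / (8×63) = 1 − 216/504 ≈ 0.571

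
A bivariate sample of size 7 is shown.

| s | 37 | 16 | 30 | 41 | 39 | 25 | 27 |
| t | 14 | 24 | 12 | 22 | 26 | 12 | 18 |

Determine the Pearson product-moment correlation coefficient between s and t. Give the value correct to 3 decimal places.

n = 7, Σs = 215, Σt = 128, Σs² = 7081, Σt² = 2544, Σst = 3964
nΣst − ΣsΣt = 27748 − 27520 = 228
nΣs² − (Σs)² = 49567 − 46225 = 3342; nΣt² − (Σt)² = 17808 − 16384 = 1424
r = 228 / √(3342 × 1424) = 228 / 2181.5151 ≈ 0.105

0.105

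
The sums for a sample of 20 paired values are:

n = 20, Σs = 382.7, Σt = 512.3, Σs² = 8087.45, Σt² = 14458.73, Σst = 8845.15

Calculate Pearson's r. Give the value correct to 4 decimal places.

-0.9476

r = (nΣst − ΣsΣt) / √[(nΣs² − (Σs)²)(nΣt² − (Σt)²)]
Numerator: 20×8845.15 − 382.7×512.3 = -19154.21
Denominator: √[(161749 − 146459.29)(289174.6 − 262451.29)] = √[15289.71 × 26723.31] = 20213.6503
r = -19154.21 / 20213.6503 ≈ -0.9476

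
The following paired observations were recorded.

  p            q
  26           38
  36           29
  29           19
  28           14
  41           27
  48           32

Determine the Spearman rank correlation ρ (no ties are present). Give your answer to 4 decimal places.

Rank p: 1, 4, 3, 2, 5, 6
Rank q: 6, 4, 2, 1, 3, 5
d = rank(p) − rank(q): -5, 0, 1, 1, 2, 1; Σd² = 32
ρ = 1 − 6Σd² / [n(n²−1)] = 1 − 6×32 / (6×35) = 1 − 192/210 ≈ 0.0857

0.0857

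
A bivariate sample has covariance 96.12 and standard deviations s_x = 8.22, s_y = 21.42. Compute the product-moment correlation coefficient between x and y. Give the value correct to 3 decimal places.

r = Cov(x,y) / (s_x · s_y) = 96.12 / (8.22 × 21.42)
  = 96.12 / 176.0724 ≈ 0.546

0.546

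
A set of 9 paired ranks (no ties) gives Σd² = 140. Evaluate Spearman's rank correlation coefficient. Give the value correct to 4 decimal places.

-0.1667

ρ = 1 − 6Σd² / [n(n²−1)] = 1 − 6×140 / (9×80)
  = 1 − 840/720 = 1 − 1.16667 ≈ -0.1667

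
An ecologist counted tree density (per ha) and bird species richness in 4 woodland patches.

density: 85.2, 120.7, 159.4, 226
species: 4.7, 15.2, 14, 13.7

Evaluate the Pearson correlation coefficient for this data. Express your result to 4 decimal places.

n = 4, Σx = 591.3, Σy = 47.6, Σx² = 98311.89, Σy² = 636.82, Σxy = 7562.88
nΣxy − ΣxΣy = 30251.52 − 28145.88 = 2105.64
nΣx² − (Σx)² = 393247.56 − 349635.69 = 43611.87; nΣy² − (Σy)² = 2547.28 − 2265.76 = 281.52
r = 2105.64 / √(43611.87 × 281.52) = 2105.64 / 3503.9426 ≈ 0.6009

0.6009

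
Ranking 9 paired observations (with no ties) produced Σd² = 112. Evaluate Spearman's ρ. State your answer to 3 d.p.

0.067

ρ = 1 − 6Σd² / [n(n²−1)] = 1 − 6×112 / (9×80)
  = 1 − 672/720 = 1 − 0.9333 ≈ 0.067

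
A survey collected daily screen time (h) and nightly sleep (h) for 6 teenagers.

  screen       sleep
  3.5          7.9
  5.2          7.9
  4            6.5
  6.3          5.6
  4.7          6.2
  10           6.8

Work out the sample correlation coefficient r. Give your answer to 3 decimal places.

-0.235

n = 6, Σx = 33.7, Σy = 40.9, Σx² = 217.07, Σy² = 283.11, Σxy = 227.15
nΣxy − ΣxΣy = 1362.9 − 1378.33 = -15.43
nΣx² − (Σx)² = 1302.42 − 1135.69 = 166.73; nΣy² − (Σy)² = 1698.66 − 1672.81 = 25.85
r = -15.43 / √(166.73 × 25.85) = -15.43 / 65.6504 ≈ -0.235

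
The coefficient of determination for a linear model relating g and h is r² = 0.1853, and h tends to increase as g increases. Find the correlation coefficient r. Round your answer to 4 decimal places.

0.4305

|r| = √0.1853 = 0.4305
The association is positive, so r = 0.4305.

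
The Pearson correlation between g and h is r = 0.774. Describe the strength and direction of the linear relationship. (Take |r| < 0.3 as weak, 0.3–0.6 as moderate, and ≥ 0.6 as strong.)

strong positive

r = 0.774 > 0 so the relationship is positive.
|r| = 0.774, which falls in the strong range.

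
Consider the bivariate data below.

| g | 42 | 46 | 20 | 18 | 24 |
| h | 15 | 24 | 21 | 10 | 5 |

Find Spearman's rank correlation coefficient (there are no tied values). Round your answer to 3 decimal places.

Rank g: 4, 5, 2, 1, 3
Rank h: 3, 5, 4, 2, 1
d = rank(g) − rank(h): 1, 0, -2, -1, 2; Σd² = 10
ρ = 1 − 6Σd² / [n(n²−1)] = 1 − 6×10 / (5×24) = 1 − 60/120 ≈ 0.500

0.500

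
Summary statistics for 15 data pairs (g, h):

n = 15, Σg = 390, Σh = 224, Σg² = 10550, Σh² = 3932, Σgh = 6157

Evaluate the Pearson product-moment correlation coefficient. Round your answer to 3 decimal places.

0.679

r = (nΣgh − ΣgΣh) / √[(nΣg² − (Σg)²)(nΣh² − (Σh)²)]
Numerator: 15×6157 − 390×224 = 4995
Denominator: √[(158250 − 152100)(58980 − 50176)] = √[6150 × 8804] = 7358.3014
r = 4995 / 7358.3014 ≈ 0.679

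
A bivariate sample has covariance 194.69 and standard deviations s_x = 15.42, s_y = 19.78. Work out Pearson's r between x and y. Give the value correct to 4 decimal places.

0.6383

r = Cov(x,y) / (s_x · s_y) = 194.69 / (15.42 × 19.78)
  = 194.69 / 305.0076 ≈ 0.6383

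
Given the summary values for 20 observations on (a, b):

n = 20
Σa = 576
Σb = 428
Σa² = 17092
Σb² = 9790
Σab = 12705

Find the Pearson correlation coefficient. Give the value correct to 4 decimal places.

r = (nΣab − ΣaΣb) / √[(nΣa² − (Σa)²)(nΣb² − (Σb)²)]
Numerator: 20×12705 − 576×428 = 7572
Denominator: √[(341840 − 331776)(195800 − 183184)] = √[10064 × 12616] = 11267.9823
r = 7572 / 11267.9823 ≈ 0.6720

0.6720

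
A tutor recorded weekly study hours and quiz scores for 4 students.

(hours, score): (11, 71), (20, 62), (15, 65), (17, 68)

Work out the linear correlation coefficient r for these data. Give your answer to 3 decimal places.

-0.855

n = 4, Σx = 63, Σy = 266, Σx² = 1035, Σy² = 17734, Σxy = 4152
nΣxy − ΣxΣy = 16608 − 16758 = -150
nΣx² − (Σx)² = 4140 − 3969 = 171; nΣy² − (Σy)² = 70936 − 70756 = 180
r = -150 / √(171 × 180) = -150 / 175.4423 ≈ -0.855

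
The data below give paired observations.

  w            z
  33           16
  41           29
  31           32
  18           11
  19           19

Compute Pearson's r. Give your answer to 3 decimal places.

0.662

n = 5, Σw = 142, Σz = 107, Σw² = 4416, Σz² = 2603, Σwz = 3268
nΣwz − ΣwΣz = 16340 − 15194 = 1146
nΣw² − (Σw)² = 22080 − 20164 = 1916; nΣz² − (Σz)² = 13015 − 11449 = 1566
r = 1146 / √(1916 × 1566) = 1146 / 1732.1824 ≈ 0.662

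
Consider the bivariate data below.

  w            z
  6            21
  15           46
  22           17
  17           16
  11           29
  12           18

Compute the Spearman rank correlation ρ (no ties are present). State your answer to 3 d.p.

Rank w: 1, 4, 6, 5, 2, 3
Rank z: 4, 6, 2, 1, 5, 3
d = rank(w) − rank(z): -3, -2, 4, 4, -3, 0; Σd² = 54
ρ = 1 − 6Σd² / [n(n²−1)] = 1 − 6×54 / (6×35) = 1 − 324/210 ≈ -0.543

-0.543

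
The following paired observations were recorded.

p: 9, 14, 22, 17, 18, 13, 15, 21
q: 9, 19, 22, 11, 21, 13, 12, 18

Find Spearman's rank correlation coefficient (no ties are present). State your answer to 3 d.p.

Rank p: 1, 3, 8, 5, 6, 2, 4, 7
Rank q: 1, 6, 8, 2, 7, 4, 3, 5
d = rank(p) − rank(q): 0, -3, 0, 3, -1, -2, 1, 2; Σd² = 28
ρ = 1 − 6Σd² / [n(n²−1)] = 1 − 6×28 / (8×63) = 1 − 168/504 ≈ 0.667

0.667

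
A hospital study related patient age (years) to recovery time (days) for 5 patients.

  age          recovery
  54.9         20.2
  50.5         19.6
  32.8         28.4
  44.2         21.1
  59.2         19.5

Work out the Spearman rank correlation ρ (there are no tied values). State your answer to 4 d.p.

Rank age: 4, 3, 1, 2, 5
Rank recovery: 3, 2, 5, 4, 1
d = rank(age) − rank(recovery): 1, 1, -4, -2, 4; Σd² = 38
ρ = 1 − 6Σd² / [n(n²−1)] = 1 − 6×38 / (5×24) = 1 − 228/120 ≈ -0.9000

-0.9000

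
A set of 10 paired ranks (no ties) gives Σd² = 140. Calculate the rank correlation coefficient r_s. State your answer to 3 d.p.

0.152

ρ = 1 − 6Σd² / [n(n²−1)] = 1 − 6×140 / (10×99)
  = 1 − 840/990 = 1 − 0.8485 ≈ 0.152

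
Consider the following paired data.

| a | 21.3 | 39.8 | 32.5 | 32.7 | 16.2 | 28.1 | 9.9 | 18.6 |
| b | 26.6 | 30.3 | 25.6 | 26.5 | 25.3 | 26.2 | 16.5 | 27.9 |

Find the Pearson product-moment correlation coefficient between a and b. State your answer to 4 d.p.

n = 8, Σa = 199.1, Σb = 204.9, Σa² = 5659.29, Σb² = 5360.45, Σab = 5299.44
nΣab − ΣaΣb = 42395.52 − 40795.59 = 1599.93
nΣa² − (Σa)² = 45274.32 − 39640.81 = 5633.51; nΣb² − (Σb)² = 42883.6 − 41984.01 = 899.59
r = 1599.93 / √(5633.51 × 899.59) = 1599.93 / 2251.1884 ≈ 0.7107

0.7107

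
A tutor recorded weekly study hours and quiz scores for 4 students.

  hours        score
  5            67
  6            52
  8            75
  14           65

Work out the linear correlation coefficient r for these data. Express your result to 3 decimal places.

0.176

n = 4, Σx = 33, Σy = 259, Σx² = 321, Σy² = 17043, Σxy = 2157
nΣxy − ΣxΣy = 8628 − 8547 = 81
nΣx² − (Σx)² = 1284 − 1089 = 195; nΣy² − (Σy)² = 68172 − 67081 = 1091
r = 81 / √(195 × 1091) = 81 / 461.2429 ≈ 0.176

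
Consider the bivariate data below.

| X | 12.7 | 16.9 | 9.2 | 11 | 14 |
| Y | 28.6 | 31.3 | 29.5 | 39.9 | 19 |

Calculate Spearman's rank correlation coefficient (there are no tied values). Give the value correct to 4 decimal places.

Rank X: 3, 5, 1, 2, 4
Rank Y: 2, 4, 3, 5, 1
d = rank(X) − rank(Y): 1, 1, -2, -3, 3; Σd² = 24
ρ = 1 − 6Σd² / [n(n²−1)] = 1 − 6×24 / (5×24) = 1 − 144/120 ≈ -0.2000

-0.2000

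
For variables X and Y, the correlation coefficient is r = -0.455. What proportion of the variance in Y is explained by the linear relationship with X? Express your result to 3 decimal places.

r² = (-0.455)² = 0.207

0.207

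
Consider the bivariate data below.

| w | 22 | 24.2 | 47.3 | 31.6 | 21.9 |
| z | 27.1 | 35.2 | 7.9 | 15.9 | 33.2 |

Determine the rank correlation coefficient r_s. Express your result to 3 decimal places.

-0.700

Rank w: 2, 3, 5, 4, 1
Rank z: 3, 5, 1, 2, 4
d = rank(w) − rank(z): -1, -2, 4, 2, -3; Σd² = 34
ρ = 1 − 6Σd² / [n(n²−1)] = 1 − 6×34 / (5×24) = 1 − 204/120 ≈ -0.700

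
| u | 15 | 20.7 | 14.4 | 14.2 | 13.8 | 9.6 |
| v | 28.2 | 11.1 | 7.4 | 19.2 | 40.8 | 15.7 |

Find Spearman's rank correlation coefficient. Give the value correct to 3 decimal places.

-0.314

Rank u: 5, 6, 4, 3, 2, 1
Rank v: 5, 2, 1, 4, 6, 3
d = rank(u) − rank(v): 0, 4, 3, -1, -4, -2; Σd² = 46
ρ = 1 − 6Σd² / [n(n²−1)] = 1 − 6×46 / (6×35) = 1 − 276/210 ≈ -0.314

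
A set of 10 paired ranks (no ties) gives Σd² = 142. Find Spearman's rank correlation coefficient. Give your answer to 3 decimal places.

ρ = 1 − 6Σd² / [n(n²−1)] = 1 − 6×142 / (10×99)
  = 1 − 852/990 = 1 − 0.8606 ≈ 0.139

0.139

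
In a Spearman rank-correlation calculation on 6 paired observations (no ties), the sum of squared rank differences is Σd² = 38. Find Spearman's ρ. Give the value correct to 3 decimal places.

ρ = 1 − 6Σd² / [n(n²−1)] = 1 − 6×38 / (6×35)
  = 1 − 228/210 = 1 − 1.0857 ≈ -0.086

-0.086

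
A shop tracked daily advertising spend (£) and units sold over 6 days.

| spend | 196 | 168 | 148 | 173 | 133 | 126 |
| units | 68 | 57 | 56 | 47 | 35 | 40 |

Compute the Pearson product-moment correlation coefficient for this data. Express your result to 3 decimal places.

n = 6, Σx = 944, Σy = 303, Σx² = 152038, Σy² = 16043, Σxy = 49018
nΣxy − ΣxΣy = 294108 − 286032 = 8076
nΣx² − (Σx)² = 912228 − 891136 = 21092; nΣy² − (Σy)² = 96258 − 91809 = 4449
r = 8076 / √(21092 × 4449) = 8076 / 9687.0175 ≈ 0.834

0.834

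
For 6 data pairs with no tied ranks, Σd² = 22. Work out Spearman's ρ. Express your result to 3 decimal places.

0.371

ρ = 1 − 6Σd² / [n(n²−1)] = 1 − 6×22 / (6×35)
  = 1 − 132/210 = 1 − 0.6286 ≈ 0.371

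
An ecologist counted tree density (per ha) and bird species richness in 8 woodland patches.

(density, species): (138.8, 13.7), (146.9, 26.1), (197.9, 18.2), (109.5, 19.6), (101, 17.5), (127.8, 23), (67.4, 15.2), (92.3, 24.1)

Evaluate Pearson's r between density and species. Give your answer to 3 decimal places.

0.103

n = 8, Σx = 981.6, Σy = 157.4, Σx² = 131595.6, Σy² = 3231.4, Σxy = 19439.44
nΣxy − ΣxΣy = 155515.52 − 154503.84 = 1011.68
nΣx² − (Σx)² = 1052764.8 − 963538.56 = 89226.24; nΣy² − (Σy)² = 25851.2 − 24774.76 = 1076.44
r = 1011.68 / √(89226.24 × 1076.44) = 1011.68 / 9800.3415 ≈ 0.103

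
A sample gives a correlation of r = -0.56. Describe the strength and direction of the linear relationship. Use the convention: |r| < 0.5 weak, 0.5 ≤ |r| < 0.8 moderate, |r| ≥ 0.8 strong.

r = -0.56 < 0 so the relationship is negative.
|r| = 0.56, which falls in the moderate range.

moderate negative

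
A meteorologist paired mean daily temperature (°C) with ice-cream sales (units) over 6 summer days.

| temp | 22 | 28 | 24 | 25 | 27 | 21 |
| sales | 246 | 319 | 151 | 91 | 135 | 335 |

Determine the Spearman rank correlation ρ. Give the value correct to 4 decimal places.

-0.3714

Rank temp: 2, 6, 3, 4, 5, 1
Rank sales: 4, 5, 3, 1, 2, 6
d = rank(temp) − rank(sales): -2, 1, 0, 3, 3, -5; Σd² = 48
ρ = 1 − 6Σd² / [n(n²−1)] = 1 − 6×48 / (6×35) = 1 − 288/210 ≈ -0.3714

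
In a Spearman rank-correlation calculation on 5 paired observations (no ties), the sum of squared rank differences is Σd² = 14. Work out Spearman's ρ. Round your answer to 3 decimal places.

ρ = 1 − 6Σd² / [n(n²−1)] = 1 − 6×14 / (5×24)
  = 1 − 84/120 = 1 − 0.7000 ≈ 0.300

0.300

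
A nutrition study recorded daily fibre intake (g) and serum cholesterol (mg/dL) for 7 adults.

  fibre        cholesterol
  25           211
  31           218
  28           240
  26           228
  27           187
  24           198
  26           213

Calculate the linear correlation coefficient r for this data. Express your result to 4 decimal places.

n = 7, Σx = 187, Σy = 1495, Σx² = 5027, Σy² = 321171, Σxy = 40020
nΣxy − ΣxΣy = 280140 − 279565 = 575
nΣx² − (Σx)² = 35189 − 34969 = 220; nΣy² − (Σy)² = 2248197 − 2235025 = 13172
r = 575 / √(220 × 13172) = 575 / 1702.3043 ≈ 0.3378

0.3378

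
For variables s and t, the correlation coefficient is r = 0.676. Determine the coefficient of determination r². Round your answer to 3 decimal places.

0.457

r² = (0.676)² = 0.457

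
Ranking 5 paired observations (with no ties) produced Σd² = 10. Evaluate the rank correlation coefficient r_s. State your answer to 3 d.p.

ρ = 1 − 6Σd² / [n(n²−1)] = 1 − 6×10 / (5×24)
  = 1 − 60/120 = 1 − 0.5000 ≈ 0.500

0.500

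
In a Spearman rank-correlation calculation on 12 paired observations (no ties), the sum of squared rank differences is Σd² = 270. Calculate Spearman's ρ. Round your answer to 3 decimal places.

0.056

ρ = 1 − 6Σd² / [n(n²−1)] = 1 − 6×270 / (12×143)
  = 1 − 1620/1716 = 1 − 0.9441 ≈ 0.056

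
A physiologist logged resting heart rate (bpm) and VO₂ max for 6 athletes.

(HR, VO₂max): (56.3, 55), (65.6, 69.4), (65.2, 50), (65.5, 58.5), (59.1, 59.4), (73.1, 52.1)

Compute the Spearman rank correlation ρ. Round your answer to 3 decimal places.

0.029

Rank HR: 1, 5, 3, 4, 2, 6
Rank VO₂max: 3, 6, 1, 4, 5, 2
d = rank(HR) − rank(VO₂max): -2, -1, 2, 0, -3, 4; Σd² = 34
ρ = 1 − 6Σd² / [n(n²−1)] = 1 − 6×34 / (6×35) = 1 − 204/210 ≈ 0.029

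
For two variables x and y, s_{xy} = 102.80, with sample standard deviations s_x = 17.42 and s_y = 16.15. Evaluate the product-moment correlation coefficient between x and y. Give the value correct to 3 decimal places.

r = Cov(x,y) / (s_x · s_y) = 102.80 / (17.42 × 16.15)
  = 102.80 / 281.3330 ≈ 0.365

0.365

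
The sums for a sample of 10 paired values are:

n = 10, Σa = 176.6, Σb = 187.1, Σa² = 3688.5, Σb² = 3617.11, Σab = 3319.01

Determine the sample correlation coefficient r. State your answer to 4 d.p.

0.0575

r = (nΣab − ΣaΣb) / √[(nΣa² − (Σa)²)(nΣb² − (Σb)²)]
Numerator: 10×3319.01 − 176.6×187.1 = 148.24
Denominator: √[(36885 − 31187.56)(36171.1 − 35006.41)] = √[5697.44 × 1164.69] = 2575.9952
r = 148.24 / 2575.9952 ≈ 0.0575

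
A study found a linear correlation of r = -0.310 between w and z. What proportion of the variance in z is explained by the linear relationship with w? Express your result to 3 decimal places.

0.096

r² = (-0.310)² = 0.096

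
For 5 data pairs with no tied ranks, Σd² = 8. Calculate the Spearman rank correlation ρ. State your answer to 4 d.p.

ρ = 1 − 6Σd² / [n(n²−1)] = 1 − 6×8 / (5×24)
  = 1 − 48/120 = 1 − 0.40000 ≈ 0.6000

0.6000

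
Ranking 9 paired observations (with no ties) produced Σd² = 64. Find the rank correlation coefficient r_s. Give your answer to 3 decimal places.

0.467

ρ = 1 − 6Σd² / [n(n²−1)] = 1 − 6×64 / (9×80)
  = 1 − 384/720 = 1 − 0.5333 ≈ 0.467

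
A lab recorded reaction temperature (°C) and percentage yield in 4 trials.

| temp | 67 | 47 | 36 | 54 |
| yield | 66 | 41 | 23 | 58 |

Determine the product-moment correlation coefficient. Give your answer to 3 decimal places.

0.969

n = 4, Σx = 204, Σy = 188, Σx² = 10910, Σy² = 9930, Σxy = 10309
nΣxy − ΣxΣy = 41236 − 38352 = 2884
nΣx² − (Σx)² = 43640 − 41616 = 2024; nΣy² − (Σy)² = 39720 − 35344 = 4376
r = 2884 / √(2024 × 4376) = 2884 / 2976.0753 ≈ 0.969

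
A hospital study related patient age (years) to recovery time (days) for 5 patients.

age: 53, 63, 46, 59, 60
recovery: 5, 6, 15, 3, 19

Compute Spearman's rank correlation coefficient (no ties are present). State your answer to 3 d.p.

Rank age: 2, 5, 1, 3, 4
Rank recovery: 2, 3, 4, 1, 5
d = rank(age) − rank(recovery): 0, 2, -3, 2, -1; Σd² = 18
ρ = 1 − 6Σd² / [n(n²−1)] = 1 − 6×18 / (5×24) = 1 − 108/120 ≈ 0.100

0.100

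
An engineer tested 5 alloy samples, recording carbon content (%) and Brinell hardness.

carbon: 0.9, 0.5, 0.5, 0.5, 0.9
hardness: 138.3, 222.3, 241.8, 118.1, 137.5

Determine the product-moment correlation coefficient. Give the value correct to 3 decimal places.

-0.547

n = 5, Σx = 3.3, Σy = 858, Σx² = 2.37, Σy² = 159865.28, Σxy = 539.32
nΣxy − ΣxΣy = 2696.6 − 2831.4 = -134.8
nΣx² − (Σx)² = 11.85 − 10.89 = 0.96; nΣy² − (Σy)² = 799326.4 − 736164 = 63162.4
r = -134.8 / √(0.96 × 63162.4) = -134.8 / 246.2436 ≈ -0.547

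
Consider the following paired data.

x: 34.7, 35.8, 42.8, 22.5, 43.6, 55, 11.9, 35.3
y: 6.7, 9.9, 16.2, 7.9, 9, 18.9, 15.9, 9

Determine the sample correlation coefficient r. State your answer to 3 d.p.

n = 8, Σx = 281.6, Σy = 93.5, Σx² = 11137.48, Σy² = 1239.77, Σxy = 3396.83
nΣxy − ΣxΣy = 27174.64 − 26329.6 = 845.04
nΣx² − (Σx)² = 89099.84 − 79298.56 = 9801.28; nΣy² − (Σy)² = 9918.16 − 8742.25 = 1175.91
r = 845.04 / √(9801.28 × 1175.91) = 845.04 / 3394.9114 ≈ 0.249

0.249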